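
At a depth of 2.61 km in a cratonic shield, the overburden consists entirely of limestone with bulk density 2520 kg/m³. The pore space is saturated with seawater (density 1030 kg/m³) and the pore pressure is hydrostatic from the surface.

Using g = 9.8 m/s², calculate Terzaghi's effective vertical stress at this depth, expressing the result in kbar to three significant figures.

0.381 kbar

Overburden (lithostatic) stress σ_v:
limestone: 2520 kg/m³ × 9.8 m/s² × 2610 m = 6.446×10^7 Pa = 64.46 MPa
Pore pressure P_p = 1030 kg/m³ × 9.8 m/s² × 2610 m = 2.635×10^7 Pa = 26.35 MPa
Effective stress σ' = σ_v − P_p = 64.46 − 26.35 = 38.111 MPa = 0.38111 kbar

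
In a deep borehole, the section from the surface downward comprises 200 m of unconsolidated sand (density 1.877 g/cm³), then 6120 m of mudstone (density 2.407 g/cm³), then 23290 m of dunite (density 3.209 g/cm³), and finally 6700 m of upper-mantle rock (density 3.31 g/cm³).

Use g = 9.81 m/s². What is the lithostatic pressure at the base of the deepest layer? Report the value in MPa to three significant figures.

unconsolidated sand: 1877 kg/m³ × 9.81 m/s² × 200 m = 3.683×10^6 Pa = 3.683 MPa
mudstone: 2407 kg/m³ × 9.81 m/s² × 6120 m = 1.445×10^8 Pa = 144.5 MPa
dunite: 3209 kg/m³ × 9.81 m/s² × 23290 m = 7.332×10^8 Pa = 733.2 MPa
upper-mantle rock: 3310 kg/m³ × 9.81 m/s² × 6700 m = 2.176×10^8 Pa = 217.6 MPa
Total = 3.683 + 144.5 + 733.2 + 217.6 = 1098.9 MPa

1100 MPa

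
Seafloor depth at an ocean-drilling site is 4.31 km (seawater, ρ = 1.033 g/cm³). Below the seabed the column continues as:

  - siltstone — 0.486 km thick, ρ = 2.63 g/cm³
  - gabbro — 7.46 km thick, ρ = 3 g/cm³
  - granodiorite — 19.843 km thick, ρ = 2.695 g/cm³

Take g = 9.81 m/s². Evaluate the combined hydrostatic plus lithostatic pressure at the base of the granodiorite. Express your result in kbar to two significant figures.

seawater: 1033 kg/m³ × 9.81 m/s² × 4310 m = 4.368×10^7 Pa = 0.4368 kbar
siltstone: 2630 kg/m³ × 9.81 m/s² × 486 m = 1.254×10^7 Pa = 0.1254 kbar
gabbro: 3000 kg/m³ × 9.81 m/s² × 7460 m = 2.195×10^8 Pa = 2.195 kbar
granodiorite: 2695 kg/m³ × 9.81 m/s² × 19843 m = 5.246×10^8 Pa = 5.246 kbar
Total = 0.4368 + 0.1254 + 2.195 + 5.246 = 8.0037 kbar

8.0 kbar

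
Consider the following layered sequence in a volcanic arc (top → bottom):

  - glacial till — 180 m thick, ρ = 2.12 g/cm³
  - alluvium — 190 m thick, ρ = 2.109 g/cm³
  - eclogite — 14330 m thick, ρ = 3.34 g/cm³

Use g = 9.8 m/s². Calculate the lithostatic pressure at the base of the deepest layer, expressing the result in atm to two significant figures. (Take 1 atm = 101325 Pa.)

glacial till: 2120 kg/m³ × 9.8 m/s² × 180 m = 3.740×10^6 Pa = 36.91 atm
alluvium: 2109 kg/m³ × 9.8 m/s² × 190 m = 3.927×10^6 Pa = 38.76 atm
eclogite: 3340 kg/m³ × 9.8 m/s² × 14330 m = 4.690×10^8 Pa = 4629 atm
Total = 36.91 + 38.76 + 4629 = 4704.8 atm

4700 atm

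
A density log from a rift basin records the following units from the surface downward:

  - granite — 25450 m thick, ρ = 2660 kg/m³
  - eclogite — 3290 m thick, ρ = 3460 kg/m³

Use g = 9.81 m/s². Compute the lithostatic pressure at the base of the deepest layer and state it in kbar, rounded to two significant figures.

7.8 kbar

granite: 2660 kg/m³ × 9.81 m/s² × 25450 m = 6.641×10^8 Pa = 6.641 kbar
eclogite: 3460 kg/m³ × 9.81 m/s² × 3290 m = 1.117×10^8 Pa = 1.117 kbar
Total = 6.641 + 1.117 = 7.7578 kbar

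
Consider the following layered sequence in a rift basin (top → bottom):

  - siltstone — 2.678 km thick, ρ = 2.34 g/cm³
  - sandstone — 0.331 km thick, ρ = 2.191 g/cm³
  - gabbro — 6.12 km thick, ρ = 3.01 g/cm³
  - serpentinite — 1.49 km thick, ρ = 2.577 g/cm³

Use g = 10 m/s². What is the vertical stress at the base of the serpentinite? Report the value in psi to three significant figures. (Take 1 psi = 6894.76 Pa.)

42400 psi

siltstone: 2340 kg/m³ × 10 m/s² × 2678 m = 6.267×10^7 Pa = 9089 psi
sandstone: 2191 kg/m³ × 10 m/s² × 331 m = 7.252×10^6 Pa = 1052 psi
gabbro: 3010 kg/m³ × 10 m/s² × 6120 m = 1.842×10^8 Pa = 26718 psi
serpentinite: 2577 kg/m³ × 10 m/s² × 1490 m = 3.840×10^7 Pa = 5569 psi
Total = 9089 + 1052 + 26718 + 5569 = 42427 psi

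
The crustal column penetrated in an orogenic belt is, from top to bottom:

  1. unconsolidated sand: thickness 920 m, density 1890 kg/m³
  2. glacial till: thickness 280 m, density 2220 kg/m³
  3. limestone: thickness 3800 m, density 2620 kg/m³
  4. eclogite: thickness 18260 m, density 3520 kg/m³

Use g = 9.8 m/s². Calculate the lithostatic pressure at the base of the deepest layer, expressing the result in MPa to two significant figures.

750 MPa

unconsolidated sand: 1890 kg/m³ × 9.8 m/s² × 920 m = 1.704×10^7 Pa = 17.04 MPa
glacial till: 2220 kg/m³ × 9.8 m/s² × 280 m = 6.092×10^6 Pa = 6.092 MPa
limestone: 2620 kg/m³ × 9.8 m/s² × 3800 m = 9.757×10^7 Pa = 97.57 MPa
eclogite: 3520 kg/m³ × 9.8 m/s² × 18260 m = 6.299×10^8 Pa = 629.9 MPa
Total = 17.04 + 6.092 + 97.57 + 629.9 = 750.60 MPa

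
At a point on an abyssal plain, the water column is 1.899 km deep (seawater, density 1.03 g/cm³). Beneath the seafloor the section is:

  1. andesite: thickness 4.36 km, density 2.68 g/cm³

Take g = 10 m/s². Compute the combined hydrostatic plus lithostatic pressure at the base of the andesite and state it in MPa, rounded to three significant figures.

seawater: 1030 kg/m³ × 10 m/s² × 1899 m = 1.956×10^7 Pa = 19.56 MPa
andesite: 2680 kg/m³ × 10 m/s² × 4360 m = 1.168×10^8 Pa = 116.8 MPa
Total = 19.56 + 116.8 = 136.41 MPa

136 MPa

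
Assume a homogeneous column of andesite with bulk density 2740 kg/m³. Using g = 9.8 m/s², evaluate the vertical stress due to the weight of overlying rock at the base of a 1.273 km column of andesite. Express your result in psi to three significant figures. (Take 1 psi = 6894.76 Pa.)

andesite: 2740 kg/m³ × 9.8 m/s² × 1273 m = 3.418×10^7 Pa = 4958 psi

4960 psi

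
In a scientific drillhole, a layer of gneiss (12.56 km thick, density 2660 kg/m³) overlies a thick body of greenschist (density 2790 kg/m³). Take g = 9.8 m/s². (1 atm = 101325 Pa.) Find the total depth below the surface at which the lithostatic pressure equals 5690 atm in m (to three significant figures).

Pressure at base of upper layers: 2660×9.8×12560 = 3.274×10^8 Pa = 3231 atm
Remaining pressure to be supplied by greenschist: 5.765×10^8 − 3.274×10^8 = 2.491×10^8 Pa
Additional depth in greenschist = 2.491×10^8 Pa / (2790 kg/m³ × 9.8 m/s²) = 9111.4 m
Total depth = 12560 m + 9111.4 m = 21671 m

21700 m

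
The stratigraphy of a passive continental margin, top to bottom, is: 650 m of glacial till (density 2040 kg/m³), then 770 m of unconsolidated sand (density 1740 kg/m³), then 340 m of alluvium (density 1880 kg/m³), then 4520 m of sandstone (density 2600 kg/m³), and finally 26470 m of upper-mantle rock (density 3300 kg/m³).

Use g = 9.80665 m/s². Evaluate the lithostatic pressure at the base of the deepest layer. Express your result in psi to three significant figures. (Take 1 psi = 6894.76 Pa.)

glacial till: 2040 kg/m³ × 9.80665 m/s² × 650 m = 1.300×10^7 Pa = 1886 psi
unconsolidated sand: 1740 kg/m³ × 9.80665 m/s² × 770 m = 1.314×10^7 Pa = 1906 psi
alluvium: 1880 kg/m³ × 9.80665 m/s² × 340 m = 6.268×10^6 Pa = 909.2 psi
sandstone: 2600 kg/m³ × 9.80665 m/s² × 4520 m = 1.152×10^8 Pa = 16715 psi
upper-mantle rock: 3300 kg/m³ × 9.80665 m/s² × 26470 m = 8.566×10^8 Pa = 1.242×10^5 psi
Total = 1886 + 1906 + 909.2 + 16715 + 1.242×10^5 = 1.4566×10^5 psi

146000 psi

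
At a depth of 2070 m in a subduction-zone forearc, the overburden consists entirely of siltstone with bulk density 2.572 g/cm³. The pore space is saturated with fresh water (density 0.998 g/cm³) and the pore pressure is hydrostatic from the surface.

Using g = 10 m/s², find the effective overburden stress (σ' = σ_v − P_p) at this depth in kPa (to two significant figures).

33000 kPa

Overburden (lithostatic) stress σ_v:
siltstone: 2572 kg/m³ × 10 m/s² × 2070 m = 5.324×10^7 Pa = 53.24 MPa
Pore pressure P_p = 998 kg/m³ × 10 m/s² × 2070 m = 2.066×10^7 Pa = 20.66 MPa
Effective stress σ' = σ_v − P_p = 53.24 − 20.66 = 32.582 MPa = 32582 kPa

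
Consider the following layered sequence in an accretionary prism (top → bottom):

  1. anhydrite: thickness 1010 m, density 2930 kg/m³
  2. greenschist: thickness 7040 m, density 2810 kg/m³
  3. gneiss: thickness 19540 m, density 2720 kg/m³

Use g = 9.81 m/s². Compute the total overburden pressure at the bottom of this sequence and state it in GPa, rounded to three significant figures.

0.744 GPa

anhydrite: 2930 kg/m³ × 9.81 m/s² × 1010 m = 2.903×10^7 Pa = 0.02903 GPa
greenschist: 2810 kg/m³ × 9.81 m/s² × 7040 m = 1.941×10^8 Pa = 0.1941 GPa
gneiss: 2720 kg/m³ × 9.81 m/s² × 19540 m = 5.214×10^8 Pa = 0.5214 GPa
Total = 0.02903 + 0.1941 + 0.5214 = 0.74449 GPa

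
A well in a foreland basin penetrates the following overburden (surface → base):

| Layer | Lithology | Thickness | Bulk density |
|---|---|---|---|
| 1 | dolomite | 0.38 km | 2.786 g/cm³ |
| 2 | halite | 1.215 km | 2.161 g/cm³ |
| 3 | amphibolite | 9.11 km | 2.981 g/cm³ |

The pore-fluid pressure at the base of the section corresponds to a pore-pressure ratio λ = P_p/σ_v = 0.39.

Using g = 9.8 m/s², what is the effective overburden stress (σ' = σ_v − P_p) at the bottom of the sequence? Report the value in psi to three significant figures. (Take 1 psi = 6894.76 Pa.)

Overburden (lithostatic) stress σ_v:
dolomite: 2786 kg/m³ × 9.8 m/s² × 380 m = 1.038×10^7 Pa = 10.38 MPa
halite: 2161 kg/m³ × 9.8 m/s² × 1215 m = 2.573×10^7 Pa = 25.73 MPa
amphibolite: 2981 kg/m³ × 9.8 m/s² × 9110 m = 2.661×10^8 Pa = 266.1 MPa
Total = 10.38 + 25.73 + 266.1 = 302.24 MPa
Pore pressure P_p = λ·σ_v = 0.39 × 302.2 MPa = 117.9 MPa
Effective stress σ' = σ_v − P_p = 302.2 − 117.9 = 184.37 MPa = 26740 psi

26700 psi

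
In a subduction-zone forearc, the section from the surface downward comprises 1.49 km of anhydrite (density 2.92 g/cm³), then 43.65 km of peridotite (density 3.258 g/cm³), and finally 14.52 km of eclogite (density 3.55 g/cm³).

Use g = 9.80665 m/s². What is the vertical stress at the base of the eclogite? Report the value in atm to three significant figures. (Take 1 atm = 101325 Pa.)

anhydrite: 2920 kg/m³ × 9.80665 m/s² × 1490 m = 4.267×10^7 Pa = 421.1 atm
peridotite: 3258 kg/m³ × 9.80665 m/s² × 43650 m = 1.395×10^9 Pa = 13764 atm
eclogite: 3550 kg/m³ × 9.80665 m/s² × 14520 m = 5.055×10^8 Pa = 4989 atm
Total = 421.1 + 13764 + 4989 = 19174 atm

19200 atm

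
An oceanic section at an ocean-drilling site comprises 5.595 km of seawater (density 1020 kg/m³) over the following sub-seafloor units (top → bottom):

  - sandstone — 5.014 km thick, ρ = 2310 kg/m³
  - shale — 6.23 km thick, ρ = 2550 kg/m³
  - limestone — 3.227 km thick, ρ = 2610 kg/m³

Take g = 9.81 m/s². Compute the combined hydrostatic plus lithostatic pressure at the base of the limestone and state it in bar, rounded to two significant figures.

seawater: 1020 kg/m³ × 9.81 m/s² × 5595 m = 5.598×10^7 Pa = 559.8 bar
sandstone: 2310 kg/m³ × 9.81 m/s² × 5014 m = 1.136×10^8 Pa = 1136 bar
shale: 2550 kg/m³ × 9.81 m/s² × 6230 m = 1.558×10^8 Pa = 1558 bar
limestone: 2610 kg/m³ × 9.81 m/s² × 3227 m = 8.262×10^7 Pa = 826.2 bar
Total = 559.8 + 1136 + 1558 + 826.2 = 4080.8 bar

4100 bar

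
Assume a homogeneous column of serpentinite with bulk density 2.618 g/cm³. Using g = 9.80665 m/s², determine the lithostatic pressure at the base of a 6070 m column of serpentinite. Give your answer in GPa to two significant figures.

0.16 GPa

serpentinite: 2618 kg/m³ × 9.80665 m/s² × 6070 m = 1.558×10^8 Pa = 0.1558 GPa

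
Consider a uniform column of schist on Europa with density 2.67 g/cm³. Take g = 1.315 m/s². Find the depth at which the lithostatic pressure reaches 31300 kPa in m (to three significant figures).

h = P/(ρg) = 31300 kPa / (2670 kg/m³ × 1.315 m/s²) = 3.130×10^7 Pa / 3511.0 Pa/m = 8914.7 m

8910 m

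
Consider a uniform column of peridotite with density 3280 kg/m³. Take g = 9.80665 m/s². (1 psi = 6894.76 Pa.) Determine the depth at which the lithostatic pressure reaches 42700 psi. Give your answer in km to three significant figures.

h = P/(ρg) = 42700 psi / (3280 kg/m³ × 9.80665 m/s²) = 2.944×10^8 Pa / 32166 Pa/m = 9152.8 m
= 9.1528 km

9.15 km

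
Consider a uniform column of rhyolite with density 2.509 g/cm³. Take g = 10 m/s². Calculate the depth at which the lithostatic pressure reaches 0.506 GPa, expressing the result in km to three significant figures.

h = P/(ρg) = 0.506 GPa / (2509 kg/m³ × 10 m/s²) = 5.060×10^8 Pa / 25090 Pa/m = 20167 m
= 20.167 km

20.2 km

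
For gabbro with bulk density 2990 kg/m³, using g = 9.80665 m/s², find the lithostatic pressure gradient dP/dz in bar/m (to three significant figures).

0.293 bar/m

dP/dz = ρg = 2990 kg/m³ × 9.80665 m/s² = 29322 Pa/m
= 29322 Pa/m × (1 bar/m / 1.0000×10^5 Pa/m) = 0.29322 bar/m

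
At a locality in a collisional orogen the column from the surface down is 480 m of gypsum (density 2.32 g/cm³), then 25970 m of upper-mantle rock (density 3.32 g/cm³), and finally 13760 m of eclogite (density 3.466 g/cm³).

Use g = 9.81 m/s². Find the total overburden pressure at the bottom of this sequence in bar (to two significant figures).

13000 bar

gypsum: 2320 kg/m³ × 9.81 m/s² × 480 m = 1.092×10^7 Pa = 109.2 bar
upper-mantle rock: 3320 kg/m³ × 9.81 m/s² × 25970 m = 8.458×10^8 Pa = 8458 bar
eclogite: 3466 kg/m³ × 9.81 m/s² × 13760 m = 4.679×10^8 Pa = 4679 bar
Total = 109.2 + 8458 + 4679 = 13246 bar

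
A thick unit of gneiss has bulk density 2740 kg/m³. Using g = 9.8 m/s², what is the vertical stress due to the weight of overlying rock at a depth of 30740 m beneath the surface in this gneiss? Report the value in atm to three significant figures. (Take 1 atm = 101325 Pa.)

gneiss: 2740 kg/m³ × 9.8 m/s² × 30740 m = 8.254×10^8 Pa = 8146 atm

8150 atm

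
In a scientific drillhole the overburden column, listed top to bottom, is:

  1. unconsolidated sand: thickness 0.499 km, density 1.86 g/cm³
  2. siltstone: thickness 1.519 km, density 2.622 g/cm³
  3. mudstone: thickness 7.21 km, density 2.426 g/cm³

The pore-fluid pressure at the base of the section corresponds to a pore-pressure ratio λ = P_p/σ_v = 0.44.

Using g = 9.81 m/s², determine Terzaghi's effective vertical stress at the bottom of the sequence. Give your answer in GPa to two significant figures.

0.12 GPa

Overburden (lithostatic) stress σ_v:
unconsolidated sand: 1860 kg/m³ × 9.81 m/s² × 499 m = 9.105×10^6 Pa = 9.105 MPa
siltstone: 2622 kg/m³ × 9.81 m/s² × 1519 m = 3.907×10^7 Pa = 39.07 MPa
mudstone: 2426 kg/m³ × 9.81 m/s² × 7210 m = 1.716×10^8 Pa = 171.6 MPa
Total = 9.105 + 39.07 + 171.6 = 219.77 MPa
Pore pressure P_p = λ·σ_v = 0.44 × 219.8 MPa = 96.70 MPa
Effective stress σ' = σ_v − P_p = 219.8 − 96.70 = 123.07 MPa = 0.12307 GPa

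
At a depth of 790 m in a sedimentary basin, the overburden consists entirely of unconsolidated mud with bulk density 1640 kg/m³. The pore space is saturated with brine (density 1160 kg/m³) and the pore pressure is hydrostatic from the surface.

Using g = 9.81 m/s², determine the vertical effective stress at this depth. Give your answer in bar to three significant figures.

37.2 bar

Overburden (lithostatic) stress σ_v:
unconsolidated mud: 1640 kg/m³ × 9.81 m/s² × 790 m = 1.271×10^7 Pa = 12.71 MPa
Pore pressure P_p = 1160 kg/m³ × 9.81 m/s² × 790 m = 8.990×10^6 Pa = 8.990 MPa
Effective stress σ' = σ_v − P_p = 12.71 − 8.990 = 3.7200 MPa = 37.200 bar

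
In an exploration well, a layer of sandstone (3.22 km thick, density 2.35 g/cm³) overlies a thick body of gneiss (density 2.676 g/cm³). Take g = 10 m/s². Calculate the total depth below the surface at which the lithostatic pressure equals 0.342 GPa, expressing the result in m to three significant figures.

13200 m

Pressure at base of upper layers: 2350×10×3220 = 7.567×10^7 Pa = 0.07567 GPa
Remaining pressure to be supplied by gneiss: 3.420×10^8 − 7.567×10^7 = 2.663×10^8 Pa
Additional depth in gneiss = 2.663×10^8 Pa / (2676 kg/m³ × 10 m/s²) = 9952.5 m
Total depth = 3220 m + 9952.5 m = 13173 m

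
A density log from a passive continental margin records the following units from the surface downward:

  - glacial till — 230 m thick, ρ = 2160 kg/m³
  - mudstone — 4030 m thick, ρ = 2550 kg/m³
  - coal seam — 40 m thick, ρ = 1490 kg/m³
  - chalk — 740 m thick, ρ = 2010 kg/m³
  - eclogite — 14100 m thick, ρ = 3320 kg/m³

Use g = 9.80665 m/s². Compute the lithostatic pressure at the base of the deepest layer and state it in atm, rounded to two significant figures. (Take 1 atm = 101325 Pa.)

5700 atm

glacial till: 2160 kg/m³ × 9.80665 m/s² × 230 m = 4.872×10^6 Pa = 48.08 atm
mudstone: 2550 kg/m³ × 9.80665 m/s² × 4030 m = 1.008×10^8 Pa = 994.6 atm
coal seam: 1490 kg/m³ × 9.80665 m/s² × 40 m = 5.845×10^5 Pa = 5.768 atm
chalk: 2010 kg/m³ × 9.80665 m/s² × 740 m = 1.459×10^7 Pa = 144.0 atm
eclogite: 3320 kg/m³ × 9.80665 m/s² × 14100 m = 4.591×10^8 Pa = 4531 atm
Total = 48.08 + 994.6 + 5.768 + 144.0 + 4531 = 5723.1 atm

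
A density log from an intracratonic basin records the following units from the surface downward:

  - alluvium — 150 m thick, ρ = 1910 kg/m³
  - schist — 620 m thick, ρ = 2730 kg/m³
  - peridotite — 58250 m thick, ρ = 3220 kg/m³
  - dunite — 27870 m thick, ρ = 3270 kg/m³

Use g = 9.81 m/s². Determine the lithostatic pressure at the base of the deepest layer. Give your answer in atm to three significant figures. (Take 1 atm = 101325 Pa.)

alluvium: 1910 kg/m³ × 9.81 m/s² × 150 m = 2.811×10^6 Pa = 27.74 atm
schist: 2730 kg/m³ × 9.81 m/s² × 620 m = 1.660×10^7 Pa = 163.9 atm
peridotite: 3220 kg/m³ × 9.81 m/s² × 58250 m = 1.840×10^9 Pa = 18160 atm
dunite: 3270 kg/m³ × 9.81 m/s² × 27870 m = 8.940×10^8 Pa = 8823 atm
Total = 27.74 + 163.9 + 18160 + 8823 = 27175 atm

27200 atm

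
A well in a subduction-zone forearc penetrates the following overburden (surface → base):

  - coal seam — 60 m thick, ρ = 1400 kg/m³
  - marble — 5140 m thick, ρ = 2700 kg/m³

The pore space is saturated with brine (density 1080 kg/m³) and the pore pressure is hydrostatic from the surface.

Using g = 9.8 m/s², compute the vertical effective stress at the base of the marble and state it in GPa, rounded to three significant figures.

0.0818 GPa

Overburden (lithostatic) stress σ_v:
coal seam: 1400 kg/m³ × 9.8 m/s² × 60 m = 8.232×10^5 Pa = 0.8232 MPa
marble: 2700 kg/m³ × 9.8 m/s² × 5140 m = 1.360×10^8 Pa = 136.0 MPa
Total = 0.8232 + 136.0 = 136.83 MPa
Pore pressure P_p = 1080 kg/m³ × 9.8 m/s² × 5200 m = 5.504×10^7 Pa = 55.04 MPa
Effective stress σ' = σ_v − P_p = 136.8 − 55.04 = 81.791 MPa = 0.081791 GPa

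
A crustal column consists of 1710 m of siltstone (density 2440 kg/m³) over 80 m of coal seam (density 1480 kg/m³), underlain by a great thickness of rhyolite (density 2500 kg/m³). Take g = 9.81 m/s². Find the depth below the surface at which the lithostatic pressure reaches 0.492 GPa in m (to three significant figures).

20100 m

Pressure at base of upper layers: 2440×9.81×1710 + 1480×9.81×80 = 4.209×10^7 Pa = 0.04209 GPa
Remaining pressure to be supplied by rhyolite: 4.920×10^8 − 4.209×10^7 = 4.499×10^8 Pa
Additional depth in rhyolite = 4.499×10^8 Pa / (2500 kg/m³ × 9.81 m/s²) = 18345 m
Total depth = 1790 m + 18345 m = 20135 m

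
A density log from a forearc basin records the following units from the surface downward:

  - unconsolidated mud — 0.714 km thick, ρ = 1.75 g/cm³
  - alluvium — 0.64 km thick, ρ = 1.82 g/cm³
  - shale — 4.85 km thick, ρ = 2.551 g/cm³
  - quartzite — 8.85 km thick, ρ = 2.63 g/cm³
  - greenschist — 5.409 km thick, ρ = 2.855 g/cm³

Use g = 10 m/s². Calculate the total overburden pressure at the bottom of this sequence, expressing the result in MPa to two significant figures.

unconsolidated mud: 1750 kg/m³ × 10 m/s² × 714 m = 1.250×10^7 Pa = 12.49 MPa
alluvium: 1820 kg/m³ × 10 m/s² × 640 m = 1.165×10^7 Pa = 11.65 MPa
shale: 2551 kg/m³ × 10 m/s² × 4850 m = 1.237×10^8 Pa = 123.7 MPa
quartzite: 2630 kg/m³ × 10 m/s² × 8850 m = 2.328×10^8 Pa = 232.8 MPa
greenschist: 2855 kg/m³ × 10 m/s² × 5409 m = 1.544×10^8 Pa = 154.4 MPa
Total = 12.49 + 11.65 + 123.7 + 232.8 + 154.4 = 535.05 MPa

540 MPa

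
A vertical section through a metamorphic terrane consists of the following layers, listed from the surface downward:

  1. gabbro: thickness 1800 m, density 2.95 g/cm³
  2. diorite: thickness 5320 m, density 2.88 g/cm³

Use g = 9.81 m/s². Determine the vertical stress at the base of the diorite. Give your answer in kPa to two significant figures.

200000 kPa

gabbro: 2950 kg/m³ × 9.81 m/s² × 1800 m = 5.209×10^7 Pa = 52091 kPa
diorite: 2880 kg/m³ × 9.81 m/s² × 5320 m = 1.503×10^8 Pa = 1.503×10^5 kPa
Total = 52091 + 1.503×10^5 = 2.0240×10^5 kPa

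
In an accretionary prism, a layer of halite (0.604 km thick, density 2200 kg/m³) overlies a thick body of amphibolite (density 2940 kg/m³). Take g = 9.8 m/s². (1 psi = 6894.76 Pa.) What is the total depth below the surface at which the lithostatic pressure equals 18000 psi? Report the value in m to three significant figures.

4460 m

Pressure at base of upper layers: 2200×9.8×604 = 1.302×10^7 Pa = 1889 psi
Remaining pressure to be supplied by amphibolite: 1.241×10^8 − 1.302×10^7 = 1.111×10^8 Pa
Additional depth in amphibolite = 1.111×10^8 Pa / (2940 kg/m³ × 9.8 m/s²) = 3855.5 m
Total depth = 604 m + 3855.5 m = 4459.5 m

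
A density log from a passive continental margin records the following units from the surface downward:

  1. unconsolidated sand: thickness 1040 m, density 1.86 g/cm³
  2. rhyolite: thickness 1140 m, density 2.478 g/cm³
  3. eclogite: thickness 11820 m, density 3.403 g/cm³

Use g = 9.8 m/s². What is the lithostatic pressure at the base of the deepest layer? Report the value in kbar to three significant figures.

4.41 kbar

unconsolidated sand: 1860 kg/m³ × 9.8 m/s² × 1040 m = 1.896×10^7 Pa = 0.1896 kbar
rhyolite: 2478 kg/m³ × 9.8 m/s² × 1140 m = 2.768×10^7 Pa = 0.2768 kbar
eclogite: 3403 kg/m³ × 9.8 m/s² × 11820 m = 3.942×10^8 Pa = 3.942 kbar
Total = 0.1896 + 0.2768 + 3.942 = 4.4083 kbar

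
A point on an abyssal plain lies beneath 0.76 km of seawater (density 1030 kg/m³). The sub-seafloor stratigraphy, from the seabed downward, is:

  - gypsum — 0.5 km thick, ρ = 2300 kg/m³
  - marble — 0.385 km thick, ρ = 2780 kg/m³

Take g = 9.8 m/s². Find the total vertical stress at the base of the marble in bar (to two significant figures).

290 bar

seawater: 1030 kg/m³ × 9.8 m/s² × 760 m = 7.671×10^6 Pa = 76.71 bar
gypsum: 2300 kg/m³ × 9.8 m/s² × 500 m = 1.127×10^7 Pa = 112.7 bar
marble: 2780 kg/m³ × 9.8 m/s² × 385 m = 1.049×10^7 Pa = 104.9 bar
Total = 76.71 + 112.7 + 104.9 = 294.30 bar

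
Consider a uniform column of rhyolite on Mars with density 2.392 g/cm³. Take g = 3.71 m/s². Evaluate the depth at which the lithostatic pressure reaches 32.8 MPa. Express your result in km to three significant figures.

3.70 km

h = P/(ρg) = 32.8 MPa / (2392 kg/m³ × 3.71 m/s²) = 3.280×10^7 Pa / 8874.3 Pa/m = 3696.1 m
= 3.6961 km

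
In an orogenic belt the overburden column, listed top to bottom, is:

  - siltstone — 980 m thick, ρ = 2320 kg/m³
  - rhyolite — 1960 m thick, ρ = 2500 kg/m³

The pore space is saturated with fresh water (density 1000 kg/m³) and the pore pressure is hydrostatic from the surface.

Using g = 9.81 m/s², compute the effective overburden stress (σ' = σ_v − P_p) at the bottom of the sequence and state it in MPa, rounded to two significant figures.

Overburden (lithostatic) stress σ_v:
siltstone: 2320 kg/m³ × 9.81 m/s² × 980 m = 2.230×10^7 Pa = 22.30 MPa
rhyolite: 2500 kg/m³ × 9.81 m/s² × 1960 m = 4.807×10^7 Pa = 48.07 MPa
Total = 22.30 + 48.07 = 70.373 MPa
Pore pressure P_p = 1000 kg/m³ × 9.81 m/s² × 2940 m = 2.884×10^7 Pa = 28.84 MPa
Effective stress σ' = σ_v − P_p = 70.37 − 28.84 = 41.532 MPa

42 MPa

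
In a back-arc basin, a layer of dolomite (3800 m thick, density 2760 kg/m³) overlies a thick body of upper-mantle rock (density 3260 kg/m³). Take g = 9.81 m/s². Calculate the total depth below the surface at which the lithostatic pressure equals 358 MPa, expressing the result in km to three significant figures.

11.8 km

Pressure at base of upper layers: 2760×9.81×3800 = 1.029×10^8 Pa = 102.9 MPa
Remaining pressure to be supplied by upper-mantle rock: 3.580×10^8 − 1.029×10^8 = 2.551×10^8 Pa
Additional depth in upper-mantle rock = 2.551×10^8 Pa / (3260 kg/m³ × 9.81 m/s²) = 7977.1 m
Total depth = 3800 m + 7977.1 m = 11777 m
= 11.777 km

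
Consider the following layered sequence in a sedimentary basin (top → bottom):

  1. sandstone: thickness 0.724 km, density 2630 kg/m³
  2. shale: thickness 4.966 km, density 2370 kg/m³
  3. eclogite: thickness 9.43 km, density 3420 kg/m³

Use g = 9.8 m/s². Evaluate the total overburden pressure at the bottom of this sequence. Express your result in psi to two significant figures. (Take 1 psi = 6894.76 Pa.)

65000 psi

sandstone: 2630 kg/m³ × 9.8 m/s² × 724 m = 1.866×10^7 Pa = 2706 psi
shale: 2370 kg/m³ × 9.8 m/s² × 4966 m = 1.153×10^8 Pa = 16729 psi
eclogite: 3420 kg/m³ × 9.8 m/s² × 9430 m = 3.161×10^8 Pa = 45840 psi
Total = 2706 + 16729 + 45840 = 65275 psi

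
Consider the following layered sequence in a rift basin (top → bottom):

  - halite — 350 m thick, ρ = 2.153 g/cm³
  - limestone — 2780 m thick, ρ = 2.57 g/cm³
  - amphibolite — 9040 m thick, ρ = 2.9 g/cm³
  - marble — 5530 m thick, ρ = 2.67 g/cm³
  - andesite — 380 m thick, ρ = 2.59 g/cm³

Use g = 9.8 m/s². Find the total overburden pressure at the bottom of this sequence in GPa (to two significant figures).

0.49 GPa

halite: 2153 kg/m³ × 9.8 m/s² × 350 m = 7.385×10^6 Pa = 7.385×10^-3 GPa
limestone: 2570 kg/m³ × 9.8 m/s² × 2780 m = 7.002×10^7 Pa = 0.07002 GPa
amphibolite: 2900 kg/m³ × 9.8 m/s² × 9040 m = 2.569×10^8 Pa = 0.2569 GPa
marble: 2670 kg/m³ × 9.8 m/s² × 5530 m = 1.447×10^8 Pa = 0.1447 GPa
andesite: 2590 kg/m³ × 9.8 m/s² × 380 m = 9.645×10^6 Pa = 9.645×10^-3 GPa
Total = 7.385×10^-3 + 0.07002 + 0.2569 + 0.1447 + 9.645×10^-3 = 0.48866 GPa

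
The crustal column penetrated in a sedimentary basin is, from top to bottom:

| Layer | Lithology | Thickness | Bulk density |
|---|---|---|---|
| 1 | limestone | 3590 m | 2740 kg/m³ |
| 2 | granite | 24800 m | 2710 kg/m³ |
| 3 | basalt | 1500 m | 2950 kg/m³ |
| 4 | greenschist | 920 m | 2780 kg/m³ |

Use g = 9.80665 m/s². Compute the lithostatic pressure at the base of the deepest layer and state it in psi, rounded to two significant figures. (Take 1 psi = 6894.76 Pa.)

120000 psi

limestone: 2740 kg/m³ × 9.80665 m/s² × 3590 m = 9.646×10^7 Pa = 13991 psi
granite: 2710 kg/m³ × 9.80665 m/s² × 24800 m = 6.591×10^8 Pa = 95592 psi
basalt: 2950 kg/m³ × 9.80665 m/s² × 1500 m = 4.339×10^7 Pa = 6294 psi
greenschist: 2780 kg/m³ × 9.80665 m/s² × 920 m = 2.508×10^7 Pa = 3638 psi
Total = 13991 + 95592 + 6294 + 3638 = 1.1951×10^5 psi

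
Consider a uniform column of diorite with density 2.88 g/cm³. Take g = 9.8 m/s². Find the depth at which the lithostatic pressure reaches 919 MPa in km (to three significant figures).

h = P/(ρg) = 919 MPa / (2880 kg/m³ × 9.8 m/s²) = 9.190×10^8 Pa / 28224 Pa/m = 32561 m
= 32.561 km

32.6 km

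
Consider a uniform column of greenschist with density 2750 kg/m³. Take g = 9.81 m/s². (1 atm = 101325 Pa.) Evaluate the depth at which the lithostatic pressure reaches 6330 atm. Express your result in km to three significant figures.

h = P/(ρg) = 6330 atm / (2750 kg/m³ × 9.81 m/s²) = 6.414×10^8 Pa / 26978 Pa/m = 23775 m
= 23.775 km

23.8 km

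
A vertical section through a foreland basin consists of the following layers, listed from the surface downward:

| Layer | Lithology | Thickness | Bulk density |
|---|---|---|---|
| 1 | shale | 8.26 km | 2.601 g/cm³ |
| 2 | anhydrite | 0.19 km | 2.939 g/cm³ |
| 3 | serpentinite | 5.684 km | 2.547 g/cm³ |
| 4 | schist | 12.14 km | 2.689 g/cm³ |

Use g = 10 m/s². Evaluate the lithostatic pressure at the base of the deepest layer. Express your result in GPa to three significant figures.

0.692 GPa

shale: 2601 kg/m³ × 10 m/s² × 8260 m = 2.148×10^8 Pa = 0.2148 GPa
anhydrite: 2939 kg/m³ × 10 m/s² × 190 m = 5.584×10^6 Pa = 5.584×10^-3 GPa
serpentinite: 2547 kg/m³ × 10 m/s² × 5684 m = 1.448×10^8 Pa = 0.1448 GPa
schist: 2689 kg/m³ × 10 m/s² × 12140 m = 3.264×10^8 Pa = 0.3264 GPa
Total = 0.2148 + 5.584×10^-3 + 0.1448 + 0.3264 = 0.69164 GPa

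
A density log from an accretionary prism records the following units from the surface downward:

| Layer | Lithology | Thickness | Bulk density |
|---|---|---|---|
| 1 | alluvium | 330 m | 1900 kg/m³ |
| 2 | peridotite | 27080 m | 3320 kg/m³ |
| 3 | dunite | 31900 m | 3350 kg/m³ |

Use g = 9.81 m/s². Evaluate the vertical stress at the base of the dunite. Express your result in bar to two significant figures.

19000 bar

alluvium: 1900 kg/m³ × 9.81 m/s² × 330 m = 6.151×10^6 Pa = 61.51 bar
peridotite: 3320 kg/m³ × 9.81 m/s² × 27080 m = 8.820×10^8 Pa = 8820 bar
dunite: 3350 kg/m³ × 9.81 m/s² × 31900 m = 1.048×10^9 Pa = 10483 bar
Total = 61.51 + 8820 + 10483 = 19365 bar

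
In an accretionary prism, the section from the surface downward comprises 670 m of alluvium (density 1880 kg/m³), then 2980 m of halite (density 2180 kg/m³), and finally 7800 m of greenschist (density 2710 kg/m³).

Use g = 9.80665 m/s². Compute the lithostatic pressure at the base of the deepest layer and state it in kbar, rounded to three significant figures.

alluvium: 1880 kg/m³ × 9.80665 m/s² × 670 m = 1.235×10^7 Pa = 0.1235 kbar
halite: 2180 kg/m³ × 9.80665 m/s² × 2980 m = 6.371×10^7 Pa = 0.6371 kbar
greenschist: 2710 kg/m³ × 9.80665 m/s² × 7800 m = 2.073×10^8 Pa = 2.073 kbar
Total = 0.1235 + 0.6371 + 2.073 = 2.8335 kbar

2.83 kbar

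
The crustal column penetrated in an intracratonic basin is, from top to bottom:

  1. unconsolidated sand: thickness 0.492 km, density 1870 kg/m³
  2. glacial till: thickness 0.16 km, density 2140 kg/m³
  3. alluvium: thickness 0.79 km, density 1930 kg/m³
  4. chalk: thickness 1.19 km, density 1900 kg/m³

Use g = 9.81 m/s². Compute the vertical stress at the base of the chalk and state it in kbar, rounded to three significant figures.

0.495 kbar

unconsolidated sand: 1870 kg/m³ × 9.81 m/s² × 492 m = 9.026×10^6 Pa = 0.09026 kbar
glacial till: 2140 kg/m³ × 9.81 m/s² × 160 m = 3.359×10^6 Pa = 0.03359 kbar
alluvium: 1930 kg/m³ × 9.81 m/s² × 790 m = 1.496×10^7 Pa = 0.1496 kbar
chalk: 1900 kg/m³ × 9.81 m/s² × 1190 m = 2.218×10^7 Pa = 0.2218 kbar
Total = 0.09026 + 0.03359 + 0.1496 + 0.2218 = 0.49522 kbar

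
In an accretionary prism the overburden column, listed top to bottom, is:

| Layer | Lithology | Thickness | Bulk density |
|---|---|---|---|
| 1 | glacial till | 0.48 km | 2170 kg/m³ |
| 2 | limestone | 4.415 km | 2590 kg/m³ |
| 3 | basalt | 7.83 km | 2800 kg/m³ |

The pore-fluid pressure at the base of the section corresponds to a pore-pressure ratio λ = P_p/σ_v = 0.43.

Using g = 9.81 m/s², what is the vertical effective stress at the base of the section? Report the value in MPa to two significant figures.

190 MPa

Overburden (lithostatic) stress σ_v:
glacial till: 2170 kg/m³ × 9.81 m/s² × 480 m = 1.022×10^7 Pa = 10.22 MPa
limestone: 2590 kg/m³ × 9.81 m/s² × 4415 m = 1.122×10^8 Pa = 112.2 MPa
basalt: 2800 kg/m³ × 9.81 m/s² × 7830 m = 2.151×10^8 Pa = 215.1 MPa
Total = 10.22 + 112.2 + 215.1 = 337.47 MPa
Pore pressure P_p = λ·σ_v = 0.43 × 337.5 MPa = 145.1 MPa
Effective stress σ' = σ_v − P_p = 337.5 − 145.1 = 192.36 MPa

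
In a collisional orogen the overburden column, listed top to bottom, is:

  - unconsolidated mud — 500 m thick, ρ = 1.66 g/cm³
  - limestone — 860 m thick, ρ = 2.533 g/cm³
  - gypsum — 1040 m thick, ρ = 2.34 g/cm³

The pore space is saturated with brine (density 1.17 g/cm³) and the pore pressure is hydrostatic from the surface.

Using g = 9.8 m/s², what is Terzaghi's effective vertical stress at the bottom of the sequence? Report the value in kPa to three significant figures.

25800 kPa

Overburden (lithostatic) stress σ_v:
unconsolidated mud: 1660 kg/m³ × 9.8 m/s² × 500 m = 8.134×10^6 Pa = 8.134 MPa
limestone: 2533 kg/m³ × 9.8 m/s² × 860 m = 2.135×10^7 Pa = 21.35 MPa
gypsum: 2340 kg/m³ × 9.8 m/s² × 1040 m = 2.385×10^7 Pa = 23.85 MPa
Total = 8.134 + 21.35 + 23.85 = 53.331 MPa
Pore pressure P_p = 1170 kg/m³ × 9.8 m/s² × 2400 m = 2.752×10^7 Pa = 27.52 MPa
Effective stress σ' = σ_v − P_p = 53.33 − 27.52 = 25.813 MPa = 25813 kPa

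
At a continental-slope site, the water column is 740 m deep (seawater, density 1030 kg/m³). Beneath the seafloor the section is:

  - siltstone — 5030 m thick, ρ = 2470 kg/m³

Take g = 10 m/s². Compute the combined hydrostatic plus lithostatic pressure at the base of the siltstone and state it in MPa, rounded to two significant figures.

130 MPa

seawater: 1030 kg/m³ × 10 m/s² × 740 m = 7.622×10^6 Pa = 7.622 MPa
siltstone: 2470 kg/m³ × 10 m/s² × 5030 m = 1.242×10^8 Pa = 124.2 MPa
Total = 7.622 + 124.2 = 131.86 MPa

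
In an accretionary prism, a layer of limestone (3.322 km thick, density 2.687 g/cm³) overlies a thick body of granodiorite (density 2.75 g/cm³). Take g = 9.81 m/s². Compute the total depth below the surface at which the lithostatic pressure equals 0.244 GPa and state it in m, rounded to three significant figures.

Pressure at base of upper layers: 2687×9.81×3322 = 8.757×10^7 Pa = 0.08757 GPa
Remaining pressure to be supplied by granodiorite: 2.440×10^8 − 8.757×10^7 = 1.564×10^8 Pa
Additional depth in granodiorite = 1.564×10^8 Pa / (2750 kg/m³ × 9.81 m/s²) = 5798.7 m
Total depth = 3322 m + 5798.7 m = 9120.7 m

9120 m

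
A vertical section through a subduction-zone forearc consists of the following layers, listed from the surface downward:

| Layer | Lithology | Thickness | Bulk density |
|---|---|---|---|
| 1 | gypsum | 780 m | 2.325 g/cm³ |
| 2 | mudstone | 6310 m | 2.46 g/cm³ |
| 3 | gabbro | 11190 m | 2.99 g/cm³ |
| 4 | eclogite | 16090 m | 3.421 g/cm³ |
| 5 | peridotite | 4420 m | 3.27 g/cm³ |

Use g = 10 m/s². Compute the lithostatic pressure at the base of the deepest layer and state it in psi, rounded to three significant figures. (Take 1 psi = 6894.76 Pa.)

174000 psi

gypsum: 2325 kg/m³ × 10 m/s² × 780 m = 1.813×10^7 Pa = 2630 psi
mudstone: 2460 kg/m³ × 10 m/s² × 6310 m = 1.552×10^8 Pa = 22514 psi
gabbro: 2990 kg/m³ × 10 m/s² × 11190 m = 3.346×10^8 Pa = 48527 psi
eclogite: 3421 kg/m³ × 10 m/s² × 16090 m = 5.504×10^8 Pa = 79834 psi
peridotite: 3270 kg/m³ × 10 m/s² × 4420 m = 1.445×10^8 Pa = 20963 psi
Total = 2630 + 22514 + 48527 + 79834 + 20963 = 1.7447×10^5 psi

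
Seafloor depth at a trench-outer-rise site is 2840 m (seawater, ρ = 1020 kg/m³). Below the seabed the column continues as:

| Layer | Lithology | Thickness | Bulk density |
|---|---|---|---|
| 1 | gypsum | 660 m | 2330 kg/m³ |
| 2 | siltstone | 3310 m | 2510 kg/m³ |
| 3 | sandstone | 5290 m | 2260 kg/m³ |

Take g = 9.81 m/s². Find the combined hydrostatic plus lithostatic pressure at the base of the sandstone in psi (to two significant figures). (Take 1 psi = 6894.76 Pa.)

35000 psi

seawater: 1020 kg/m³ × 9.81 m/s² × 2840 m = 2.842×10^7 Pa = 4122 psi
gypsum: 2330 kg/m³ × 9.81 m/s² × 660 m = 1.509×10^7 Pa = 2188 psi
siltstone: 2510 kg/m³ × 9.81 m/s² × 3310 m = 8.150×10^7 Pa = 11821 psi
sandstone: 2260 kg/m³ × 9.81 m/s² × 5290 m = 1.173×10^8 Pa = 17010 psi
Total = 4122 + 2188 + 11821 + 17010 = 35141 psi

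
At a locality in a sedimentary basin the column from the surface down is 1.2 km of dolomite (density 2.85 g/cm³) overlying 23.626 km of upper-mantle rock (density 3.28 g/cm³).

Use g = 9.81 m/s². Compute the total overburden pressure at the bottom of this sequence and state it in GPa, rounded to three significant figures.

dolomite: 2850 kg/m³ × 9.81 m/s² × 1200 m = 3.355×10^7 Pa = 0.03355 GPa
upper-mantle rock: 3280 kg/m³ × 9.81 m/s² × 23626 m = 7.602×10^8 Pa = 0.7602 GPa
Total = 0.03355 + 0.7602 = 0.79376 GPa

0.794 GPa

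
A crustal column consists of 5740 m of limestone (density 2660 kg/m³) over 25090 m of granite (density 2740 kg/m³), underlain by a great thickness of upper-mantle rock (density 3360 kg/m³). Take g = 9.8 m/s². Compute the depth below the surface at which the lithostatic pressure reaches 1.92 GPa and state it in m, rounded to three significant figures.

Pressure at base of upper layers: 2660×9.8×5740 + 2740×9.8×25090 = 8.233×10^8 Pa = 0.8233 GPa
Remaining pressure to be supplied by upper-mantle rock: 1.920×10^9 − 8.233×10^8 = 1.097×10^9 Pa
Additional depth in upper-mantle rock = 1.097×10^9 Pa / (3360 kg/m³ × 9.8 m/s²) = 33305 m
Total depth = 30830 m + 33305 m = 64135 m

64100 m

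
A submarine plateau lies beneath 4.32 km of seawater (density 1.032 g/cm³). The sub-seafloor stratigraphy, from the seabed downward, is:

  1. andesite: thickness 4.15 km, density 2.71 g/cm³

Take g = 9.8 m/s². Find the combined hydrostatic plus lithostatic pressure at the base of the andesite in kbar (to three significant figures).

1.54 kbar

seawater: 1032 kg/m³ × 9.8 m/s² × 4320 m = 4.369×10^7 Pa = 0.4369 kbar
andesite: 2710 kg/m³ × 9.8 m/s² × 4150 m = 1.102×10^8 Pa = 1.102 kbar
Total = 0.4369 + 1.102 = 1.5391 kbar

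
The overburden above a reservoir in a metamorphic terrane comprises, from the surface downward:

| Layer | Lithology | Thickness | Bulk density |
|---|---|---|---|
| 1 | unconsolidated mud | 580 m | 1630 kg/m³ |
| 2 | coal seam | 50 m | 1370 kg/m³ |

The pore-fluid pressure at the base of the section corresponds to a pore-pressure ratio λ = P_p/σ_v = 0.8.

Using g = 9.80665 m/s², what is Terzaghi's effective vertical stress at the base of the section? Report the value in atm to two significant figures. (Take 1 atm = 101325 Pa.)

20 atm

Overburden (lithostatic) stress σ_v:
unconsolidated mud: 1630 kg/m³ × 9.80665 m/s² × 580 m = 9.271×10^6 Pa = 9.271 MPa
coal seam: 1370 kg/m³ × 9.80665 m/s² × 50 m = 6.718×10^5 Pa = 0.6718 MPa
Total = 9.271 + 0.6718 = 9.9430 MPa
Pore pressure P_p = λ·σ_v = 0.8 × 9.943 MPa = 7.954 MPa
Effective stress σ' = σ_v − P_p = 9.943 − 7.954 = 1.9886 MPa = 19.626 atm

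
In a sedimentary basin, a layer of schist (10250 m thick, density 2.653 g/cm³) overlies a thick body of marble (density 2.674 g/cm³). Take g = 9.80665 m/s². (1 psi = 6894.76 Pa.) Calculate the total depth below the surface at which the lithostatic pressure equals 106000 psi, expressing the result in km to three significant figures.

Pressure at base of upper layers: 2653×9.80665×10250 = 2.667×10^8 Pa = 38678 psi
Remaining pressure to be supplied by marble: 7.308×10^8 − 2.667×10^8 = 4.642×10^8 Pa
Additional depth in marble = 4.642×10^8 Pa / (2674 kg/m³ × 9.80665 m/s²) = 17701 m
Total depth = 10250 m + 17701 m = 27951 m
= 27.951 km

28.0 km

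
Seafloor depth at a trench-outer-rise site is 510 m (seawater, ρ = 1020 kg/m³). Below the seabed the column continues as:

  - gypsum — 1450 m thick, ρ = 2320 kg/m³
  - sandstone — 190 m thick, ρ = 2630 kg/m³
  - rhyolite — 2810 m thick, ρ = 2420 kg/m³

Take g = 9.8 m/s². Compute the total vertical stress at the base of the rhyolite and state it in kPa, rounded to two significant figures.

110000 kPa

seawater: 1020 kg/m³ × 9.8 m/s² × 510 m = 5.098×10^6 Pa = 5098 kPa
gypsum: 2320 kg/m³ × 9.8 m/s² × 1450 m = 3.297×10^7 Pa = 32967 kPa
sandstone: 2630 kg/m³ × 9.8 m/s² × 190 m = 4.897×10^6 Pa = 4897 kPa
rhyolite: 2420 kg/m³ × 9.8 m/s² × 2810 m = 6.664×10^7 Pa = 66642 kPa
Total = 5098 + 32967 + 4897 + 66642 = 1.0960×10^5 kPa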